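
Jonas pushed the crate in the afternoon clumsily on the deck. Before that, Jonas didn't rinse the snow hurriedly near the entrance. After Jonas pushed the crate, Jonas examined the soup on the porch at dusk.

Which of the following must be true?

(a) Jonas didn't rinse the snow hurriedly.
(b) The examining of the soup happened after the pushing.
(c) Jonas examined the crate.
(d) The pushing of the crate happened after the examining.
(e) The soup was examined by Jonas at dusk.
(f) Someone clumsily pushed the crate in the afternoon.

(b), (e), (f)

(a) Not entailed — dropping 'near the entrance' under negation is not valid — the original leaves open that Jonas rinsed the snow some other way.
(b) Entailed — the narrative places the pushing before the examining.
(c) Not entailed — Jonas examined the soup, not the crate; the crate belongs to the pushing event.
(d) Not entailed — the narrative places the pushing before the examining, not after.
(e) Entailed — dropping 'on the porch' leaves a sub-description the original still satisfies.
(f) Entailed — dropping 'on the deck' and generalizing the agent leaves a sub-description the original still satisfies.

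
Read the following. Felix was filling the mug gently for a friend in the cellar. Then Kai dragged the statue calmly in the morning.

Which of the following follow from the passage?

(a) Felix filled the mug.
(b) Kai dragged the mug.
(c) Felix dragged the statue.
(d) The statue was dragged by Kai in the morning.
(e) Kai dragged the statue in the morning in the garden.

(d)

(a) Not entailed — 'was filling' is progressive on an accomplishment; it does not entail the completed 'filled'.
(b) Not entailed — Kai dragged the statue, not the mug; the mug belongs to the filling event.
(c) Not entailed — the passage has Kai dragging the statue, not Felix.
(d) Entailed — dropping 'calmly' leaves a sub-description the original still satisfies.
(e) Not entailed — 'in the garden' adds information not in the original event.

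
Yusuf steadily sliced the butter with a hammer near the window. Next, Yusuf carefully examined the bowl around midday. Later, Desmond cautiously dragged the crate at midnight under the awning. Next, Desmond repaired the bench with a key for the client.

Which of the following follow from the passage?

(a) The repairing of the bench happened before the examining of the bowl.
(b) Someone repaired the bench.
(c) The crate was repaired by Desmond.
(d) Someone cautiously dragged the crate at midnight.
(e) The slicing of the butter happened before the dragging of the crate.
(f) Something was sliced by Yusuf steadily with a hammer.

(b), (d), (e), (f)

(a) Not entailed — the narrative places the examining before the repairing, not after.
(b) Entailed — every conjunct here is already in the original repairing event.
(c) Not entailed — Desmond repaired the bench, not the crate; the crate belongs to the dragging event.
(d) Entailed — this follows by dropping conjuncts from the dragging event's description.
(e) Entailed — the narrative places the slicing before the dragging.
(f) Entailed — every conjunct here is already in the original slicing event.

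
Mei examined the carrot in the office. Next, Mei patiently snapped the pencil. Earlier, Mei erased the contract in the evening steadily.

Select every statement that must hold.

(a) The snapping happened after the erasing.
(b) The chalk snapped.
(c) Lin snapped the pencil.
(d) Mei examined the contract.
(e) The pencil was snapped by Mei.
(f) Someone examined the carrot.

(a), (e), (f)

(a) Entailed — the narrative places the erasing before the snapping.
(b) Not entailed — the pencil is what snapped, not the chalk.
(c) Not entailed — the passage has Mei snapping the pencil, not Lin.
(d) Not entailed — Mei examined the carrot, not the contract; the contract belongs to the erasing event.
(e) Entailed — this follows by dropping conjuncts from the snapping event's description.
(f) Entailed — dropping 'in the office' and generalizing the agent leaves a sub-description the original still satisfies.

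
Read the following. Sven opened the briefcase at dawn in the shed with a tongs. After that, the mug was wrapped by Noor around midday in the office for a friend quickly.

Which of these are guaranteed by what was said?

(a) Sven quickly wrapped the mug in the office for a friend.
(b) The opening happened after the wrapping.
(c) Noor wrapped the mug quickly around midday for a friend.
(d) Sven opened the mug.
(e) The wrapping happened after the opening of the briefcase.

(c), (e)

(a) Not entailed — the passage has Noor wrapping the mug, not Sven.
(b) Not entailed — the narrative places the opening before the wrapping, not after.
(c) Entailed — dropping 'in the office' leaves a sub-description the original still satisfies.
(d) Not entailed — Sven opened the briefcase, not the mug; the mug belongs to the wrapping event.
(e) Entailed — the narrative places the opening before the wrapping.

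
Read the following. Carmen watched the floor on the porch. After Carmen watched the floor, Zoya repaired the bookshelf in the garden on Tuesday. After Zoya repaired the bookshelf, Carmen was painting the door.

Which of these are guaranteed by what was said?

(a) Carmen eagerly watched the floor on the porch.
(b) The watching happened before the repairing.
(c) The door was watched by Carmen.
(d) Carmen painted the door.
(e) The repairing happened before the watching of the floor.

(a) Not entailed — 'eagerly' adds information not in the original event.
(b) Entailed — the narrative places the watching before the repairing.
(c) Not entailed — Carmen watched the floor, not the door; the door belongs to the painting event.
(d) Not entailed — 'was painting' is progressive on an accomplishment; it does not entail the completed 'painted'.
(e) Not entailed — the narrative places the watching before the repairing, not after.

(b)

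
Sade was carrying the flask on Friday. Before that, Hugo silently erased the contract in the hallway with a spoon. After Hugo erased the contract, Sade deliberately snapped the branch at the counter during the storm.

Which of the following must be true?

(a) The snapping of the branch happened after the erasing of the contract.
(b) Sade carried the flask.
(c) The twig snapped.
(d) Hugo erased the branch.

(a) Entailed — the narrative places the erasing before the snapping.
(b) Entailed — 'carry' is an activity; 'was carrying' entails that some carrying happened, so 'carried' holds.
(c) Not entailed — the branch is what snapped, not the twig.
(d) Not entailed — Hugo erased the contract, not the branch; the branch belongs to the snapping event.

(a), (b)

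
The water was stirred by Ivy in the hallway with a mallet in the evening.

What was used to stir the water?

'with a mallet' marks the instrument of the stirring event.

a mallet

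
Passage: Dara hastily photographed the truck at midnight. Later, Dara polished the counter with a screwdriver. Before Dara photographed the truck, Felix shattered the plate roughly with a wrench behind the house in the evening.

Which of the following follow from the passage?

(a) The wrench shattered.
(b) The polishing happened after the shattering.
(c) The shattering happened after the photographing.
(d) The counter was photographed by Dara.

(b)

(a) Not entailed — the plate is what shattered, not the wrench.
(b) Entailed — the narrative places the shattering before the polishing.
(c) Not entailed — the narrative places the shattering before the photographing, not after.
(d) Not entailed — Dara photographed the truck, not the counter; the counter belongs to the polishing event.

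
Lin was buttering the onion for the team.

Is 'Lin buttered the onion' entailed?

no

'was buttering' is progressive; for an accomplishment like 'butter the onion', it doesn't entail completion.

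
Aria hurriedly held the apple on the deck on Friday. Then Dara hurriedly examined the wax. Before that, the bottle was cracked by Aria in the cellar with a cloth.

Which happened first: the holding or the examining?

The connectives place the holding before the examining.

the holding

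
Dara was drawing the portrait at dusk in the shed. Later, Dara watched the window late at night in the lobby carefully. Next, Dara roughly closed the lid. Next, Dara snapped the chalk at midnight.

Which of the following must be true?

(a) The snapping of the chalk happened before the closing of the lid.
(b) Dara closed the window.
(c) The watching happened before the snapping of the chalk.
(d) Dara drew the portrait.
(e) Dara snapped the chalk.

(c), (e)

(a) Not entailed — the narrative places the closing before the snapping, not after.
(b) Not entailed — Dara closed the lid, not the window; the window belongs to the watching event.
(c) Entailed — the narrative places the watching before the snapping.
(d) Not entailed — 'was drawing' is progressive on an accomplishment; it does not entail the completed 'drew'.
(e) Entailed — dropping 'at midnight' leaves a sub-description the original still satisfies.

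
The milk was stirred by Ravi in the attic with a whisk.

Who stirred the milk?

'Ravi' marks the agent of the stirring event.

Ravi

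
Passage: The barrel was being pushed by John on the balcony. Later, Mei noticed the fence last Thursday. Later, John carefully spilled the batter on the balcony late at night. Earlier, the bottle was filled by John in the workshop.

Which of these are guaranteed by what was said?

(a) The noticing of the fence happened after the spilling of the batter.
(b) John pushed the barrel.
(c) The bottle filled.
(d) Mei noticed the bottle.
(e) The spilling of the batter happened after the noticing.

(b), (c), (e)

(a) Not entailed — the narrative places the noticing before the spilling, not after.
(b) Entailed — 'push' is an activity; 'was pushing' entails that some pushing happened, so 'pushed' holds.
(c) Entailed — 'John filled the bottle' is causative; it entails the inchoative 'the bottle filled'.
(d) Not entailed — Mei noticed the fence, not the bottle; the bottle belongs to the filling event.
(e) Entailed — the narrative places the noticing before the spilling.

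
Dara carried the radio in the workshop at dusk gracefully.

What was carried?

the radio

'the radio' marks the patient of the carrying event.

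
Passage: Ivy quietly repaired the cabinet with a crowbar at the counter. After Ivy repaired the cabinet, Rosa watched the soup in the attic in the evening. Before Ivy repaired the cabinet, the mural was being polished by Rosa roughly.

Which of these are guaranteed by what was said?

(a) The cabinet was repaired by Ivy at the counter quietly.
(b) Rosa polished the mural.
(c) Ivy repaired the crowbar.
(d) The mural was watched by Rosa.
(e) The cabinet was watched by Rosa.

(a) Entailed — this follows by dropping conjuncts from the repairing event's description.
(b) Entailed — 'polish' is an activity; 'was polishing' entails that some polishing happened, so 'polished' holds.
(c) Not entailed — the crowbar is the instrument, not what was repaired.
(d) Not entailed — Rosa watched the soup, not the mural; the mural belongs to the polishing event.
(e) Not entailed — Rosa watched the soup, not the cabinet; the cabinet belongs to the repairing event.

(a), (b)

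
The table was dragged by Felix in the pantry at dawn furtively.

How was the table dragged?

furtively

'furtively' marks the manner of the dragging event.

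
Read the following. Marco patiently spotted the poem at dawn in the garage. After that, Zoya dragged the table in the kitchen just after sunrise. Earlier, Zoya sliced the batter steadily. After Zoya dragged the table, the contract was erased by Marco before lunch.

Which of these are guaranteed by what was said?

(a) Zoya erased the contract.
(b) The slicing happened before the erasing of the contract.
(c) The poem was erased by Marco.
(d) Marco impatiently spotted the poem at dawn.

(a) Not entailed — the passage has Marco erasing the contract, not Zoya.
(b) Entailed — the narrative places the slicing before the erasing.
(c) Not entailed — Marco erased the contract, not the poem; the poem belongs to the spotting event.
(d) Not entailed — 'impatiently' adds a manner not in (and inconsistent with) the original.

(b)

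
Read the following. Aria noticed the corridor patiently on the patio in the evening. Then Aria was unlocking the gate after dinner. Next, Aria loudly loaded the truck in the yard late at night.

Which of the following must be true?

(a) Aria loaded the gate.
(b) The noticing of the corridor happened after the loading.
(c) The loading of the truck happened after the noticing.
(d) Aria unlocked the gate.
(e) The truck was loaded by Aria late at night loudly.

(c), (e)

(a) Not entailed — Aria loaded the truck, not the gate; the gate belongs to the unlocking event.
(b) Not entailed — the narrative places the noticing before the loading, not after.
(c) Entailed — the narrative places the noticing before the loading.
(d) Not entailed — 'was unlocking' is progressive on an accomplishment; it does not entail the completed 'unlocked'.
(e) Entailed — dropping 'in the yard' leaves a sub-description the original still satisfies.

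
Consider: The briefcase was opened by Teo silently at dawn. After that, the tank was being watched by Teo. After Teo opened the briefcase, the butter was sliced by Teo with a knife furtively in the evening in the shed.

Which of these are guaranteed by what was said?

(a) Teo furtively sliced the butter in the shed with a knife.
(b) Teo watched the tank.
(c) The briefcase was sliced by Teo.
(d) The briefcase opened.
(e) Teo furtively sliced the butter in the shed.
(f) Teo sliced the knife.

(a), (b), (d), (e)

(a) Entailed — the original entails any weakening of itself; this just drops 'in the evening'.
(b) Entailed — 'watch' is an activity; 'was watching' entails that some watching happened, so 'watched' holds.
(c) Not entailed — Teo sliced the butter, not the briefcase; the briefcase belongs to the opening event.
(d) Entailed — 'Teo opened the briefcase' is causative; it entails the inchoative 'the briefcase opened'.
(e) Entailed — dropping 'with a knife', 'in the evening' leaves a sub-description the original still satisfies.
(f) Not entailed — the knife is the instrument, not what was sliced.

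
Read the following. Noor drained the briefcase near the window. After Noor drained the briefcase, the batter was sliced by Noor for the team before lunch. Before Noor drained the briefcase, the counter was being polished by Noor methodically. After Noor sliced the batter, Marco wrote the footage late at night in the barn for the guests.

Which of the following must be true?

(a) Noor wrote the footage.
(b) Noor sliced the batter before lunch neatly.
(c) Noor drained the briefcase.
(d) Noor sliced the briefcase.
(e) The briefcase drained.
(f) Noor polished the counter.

(a) Not entailed — the passage has Marco writing the footage, not Noor.
(b) Not entailed — 'neatly' adds information not in the original event.
(c) Entailed — dropping 'near the window' leaves a sub-description the original still satisfies.
(d) Not entailed — Noor sliced the batter, not the briefcase; the briefcase belongs to the draining event.
(e) Entailed — 'Noor drained the briefcase' is causative; it entails the inchoative 'the briefcase drained'.
(f) Entailed — 'polish' is an activity; 'was polishing' entails that some polishing happened, so 'polished' holds.

(c), (e), (f)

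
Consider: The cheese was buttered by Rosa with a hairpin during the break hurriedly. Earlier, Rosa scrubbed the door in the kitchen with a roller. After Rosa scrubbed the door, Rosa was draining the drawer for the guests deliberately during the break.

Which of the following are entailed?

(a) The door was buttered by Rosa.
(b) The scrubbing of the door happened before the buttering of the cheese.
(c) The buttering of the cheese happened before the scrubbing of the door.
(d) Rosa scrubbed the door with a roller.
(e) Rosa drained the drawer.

(b), (d)

(a) Not entailed — Rosa buttered the cheese, not the door; the door belongs to the scrubbing event.
(b) Entailed — the narrative places the scrubbing before the buttering.
(c) Not entailed — the narrative places the scrubbing before the buttering, not after.
(d) Entailed — the original entails any weakening of itself; this just drops 'in the kitchen'.
(e) Not entailed — 'was draining' is progressive on an accomplishment; it does not entail the completed 'drained'.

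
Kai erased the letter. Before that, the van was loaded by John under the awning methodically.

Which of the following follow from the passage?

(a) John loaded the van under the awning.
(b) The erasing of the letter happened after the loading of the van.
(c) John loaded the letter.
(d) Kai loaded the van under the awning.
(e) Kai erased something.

(a), (b), (e)

(a) Entailed — dropping 'methodically' leaves a sub-description the original still satisfies.
(b) Entailed — the narrative places the loading before the erasing.
(c) Not entailed — John loaded the van, not the letter; the letter belongs to the erasing event.
(d) Not entailed — the passage has John loading the van, not Kai.
(e) Entailed — the original entails any weakening of itself; this just generalizes the patient.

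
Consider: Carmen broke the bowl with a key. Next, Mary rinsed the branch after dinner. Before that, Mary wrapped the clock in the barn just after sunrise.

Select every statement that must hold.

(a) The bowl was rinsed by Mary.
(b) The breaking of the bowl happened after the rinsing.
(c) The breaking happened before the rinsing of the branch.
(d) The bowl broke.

(c), (d)

(a) Not entailed — Mary rinsed the branch, not the bowl; the bowl belongs to the breaking event.
(b) Not entailed — the narrative places the breaking before the rinsing, not after.
(c) Entailed — the narrative places the breaking before the rinsing.
(d) Entailed — 'Carmen broke the bowl' is causative; it entails the inchoative 'the bowl broke'.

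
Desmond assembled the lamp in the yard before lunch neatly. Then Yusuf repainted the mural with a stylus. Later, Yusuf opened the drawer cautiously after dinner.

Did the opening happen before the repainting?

no

The narrative orders the repainting before the opening.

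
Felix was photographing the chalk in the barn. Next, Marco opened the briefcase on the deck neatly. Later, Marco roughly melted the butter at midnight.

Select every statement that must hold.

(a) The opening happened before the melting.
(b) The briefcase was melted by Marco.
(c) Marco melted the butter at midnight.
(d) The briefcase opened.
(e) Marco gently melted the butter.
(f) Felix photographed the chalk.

(a), (c), (d)

(a) Entailed — the narrative places the opening before the melting.
(b) Not entailed — Marco melted the butter, not the briefcase; the briefcase belongs to the opening event.
(c) Entailed — dropping 'roughly' leaves a sub-description the original still satisfies.
(d) Entailed — 'Marco opened the briefcase' is causative; it entails the inchoative 'the briefcase opened'.
(e) Not entailed — 'gently' adds a manner not in (and inconsistent with) the original.
(f) Not entailed — 'was photographing' is progressive on an accomplishment; it does not entail the completed 'photographed'.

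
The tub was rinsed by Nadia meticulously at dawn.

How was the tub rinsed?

meticulously

'meticulously' marks the manner of the rinsing event.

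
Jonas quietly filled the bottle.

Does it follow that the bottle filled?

'Jonas filled the bottle' is the causative; it entails the inchoative 'the bottle filled'.

yes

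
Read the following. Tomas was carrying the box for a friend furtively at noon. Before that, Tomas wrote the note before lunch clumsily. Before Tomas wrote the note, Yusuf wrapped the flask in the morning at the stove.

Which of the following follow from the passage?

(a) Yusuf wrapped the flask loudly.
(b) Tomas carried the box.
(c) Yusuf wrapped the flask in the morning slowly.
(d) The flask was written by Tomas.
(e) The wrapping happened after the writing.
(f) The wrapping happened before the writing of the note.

(a) Not entailed — 'loudly' adds information not in the original event.
(b) Entailed — 'carry' is an activity; 'was carrying' entails that some carrying happened, so 'carried' holds.
(c) Not entailed — 'slowly' adds information not in the original event.
(d) Not entailed — Tomas wrote the note, not the flask; the flask belongs to the wrapping event.
(e) Not entailed — the narrative places the wrapping before the writing, not after.
(f) Entailed — the narrative places the wrapping before the writing.

(b), (f)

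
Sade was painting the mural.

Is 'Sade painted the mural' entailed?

'was painting' is progressive; for an accomplishment like 'paint the mural', it doesn't entail completion.

no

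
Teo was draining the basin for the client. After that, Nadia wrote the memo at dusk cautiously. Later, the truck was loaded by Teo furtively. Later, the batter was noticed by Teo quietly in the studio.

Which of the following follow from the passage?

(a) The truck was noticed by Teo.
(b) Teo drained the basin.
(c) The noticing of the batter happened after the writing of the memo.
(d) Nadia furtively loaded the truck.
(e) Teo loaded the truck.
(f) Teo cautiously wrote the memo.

(a) Not entailed — Teo noticed the batter, not the truck; the truck belongs to the loading event.
(b) Not entailed — 'was draining' is progressive on an accomplishment; it does not entail the completed 'drained'.
(c) Entailed — the narrative places the writing before the noticing.
(d) Not entailed — the passage has Teo loading the truck, not Nadia.
(e) Entailed — dropping 'furtively' leaves a sub-description the original still satisfies.
(f) Not entailed — the passage has Nadia writing the memo, not Teo.

(c), (e)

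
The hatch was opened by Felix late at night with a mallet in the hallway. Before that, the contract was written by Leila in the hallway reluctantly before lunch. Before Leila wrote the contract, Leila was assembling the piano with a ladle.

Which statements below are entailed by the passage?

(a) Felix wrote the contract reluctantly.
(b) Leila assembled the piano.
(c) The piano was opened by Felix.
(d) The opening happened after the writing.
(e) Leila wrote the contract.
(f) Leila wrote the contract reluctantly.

(d), (e), (f)

(a) Not entailed — the passage has Leila writing the contract, not Felix.
(b) Not entailed — 'was assembling' is progressive on an accomplishment; it does not entail the completed 'assembled'.
(c) Not entailed — Felix opened the hatch, not the piano; the piano belongs to the assembling event.
(d) Entailed — the narrative places the writing before the opening.
(e) Entailed — every conjunct here is already in the original writing event.
(f) Entailed — the original entails any weakening of itself; this just drops 'before lunch', 'in the hallway'.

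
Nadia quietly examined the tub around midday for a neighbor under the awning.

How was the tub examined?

quietly

'quietly' marks the manner of the examining event.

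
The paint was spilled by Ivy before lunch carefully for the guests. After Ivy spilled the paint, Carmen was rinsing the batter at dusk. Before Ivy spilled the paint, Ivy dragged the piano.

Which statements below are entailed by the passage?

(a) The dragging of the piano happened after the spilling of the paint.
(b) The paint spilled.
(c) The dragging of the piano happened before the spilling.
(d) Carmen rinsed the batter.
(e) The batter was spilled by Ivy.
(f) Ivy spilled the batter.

(b), (c), (d)

(a) Not entailed — the narrative places the dragging before the spilling, not after.
(b) Entailed — 'Ivy spilled the paint' is causative; it entails the inchoative 'the paint spilled'.
(c) Entailed — the narrative places the dragging before the spilling.
(d) Entailed — 'rinse' is an activity; 'was rinsing' entails that some rinsing happened, so 'rinsed' holds.
(e) Not entailed — Ivy spilled the paint, not the batter; the batter belongs to the rinsing event.
(f) Not entailed — Ivy spilled the paint, not the batter; the batter belongs to the rinsing event.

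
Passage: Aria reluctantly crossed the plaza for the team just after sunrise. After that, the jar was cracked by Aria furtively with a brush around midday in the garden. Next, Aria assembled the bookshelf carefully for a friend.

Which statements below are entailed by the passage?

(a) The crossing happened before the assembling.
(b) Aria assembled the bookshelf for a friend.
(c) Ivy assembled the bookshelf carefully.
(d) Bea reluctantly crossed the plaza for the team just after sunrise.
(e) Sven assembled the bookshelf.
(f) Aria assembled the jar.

(a) Entailed — the narrative places the crossing before the assembling.
(b) Entailed — this follows by dropping conjuncts from the assembling event's description.
(c) Not entailed — the passage has Aria assembling the bookshelf, not Ivy.
(d) Not entailed — the passage has Aria crossing the plaza, not Bea.
(e) Not entailed — the passage has Aria assembling the bookshelf, not Sven.
(f) Not entailed — Aria assembled the bookshelf, not the jar; the jar belongs to the cracking event.

(a), (b)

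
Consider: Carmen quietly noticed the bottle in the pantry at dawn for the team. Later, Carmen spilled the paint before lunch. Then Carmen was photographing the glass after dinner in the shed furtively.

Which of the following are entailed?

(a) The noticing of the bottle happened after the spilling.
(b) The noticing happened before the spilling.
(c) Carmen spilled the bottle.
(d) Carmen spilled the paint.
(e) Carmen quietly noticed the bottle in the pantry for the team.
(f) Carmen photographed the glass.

(a) Not entailed — the narrative places the noticing before the spilling, not after.
(b) Entailed — the narrative places the noticing before the spilling.
(c) Not entailed — Carmen spilled the paint, not the bottle; the bottle belongs to the noticing event.
(d) Entailed — this follows by dropping conjuncts from the spilling event's description.
(e) Entailed — every conjunct here is already in the original noticing event.
(f) Not entailed — 'was photographing' is progressive on an accomplishment; it does not entail the completed 'photographed'.

(b), (d), (e)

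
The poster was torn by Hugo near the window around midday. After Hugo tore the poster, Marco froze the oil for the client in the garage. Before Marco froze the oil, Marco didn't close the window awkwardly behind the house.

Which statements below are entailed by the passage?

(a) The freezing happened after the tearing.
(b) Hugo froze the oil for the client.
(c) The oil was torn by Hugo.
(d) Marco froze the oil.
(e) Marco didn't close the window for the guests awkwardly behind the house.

(a) Entailed — the narrative places the tearing before the freezing.
(b) Not entailed — the passage has Marco freezing the oil, not Hugo.
(c) Not entailed — Hugo tore the poster, not the oil; the oil belongs to the freezing event.
(d) Entailed — dropping 'in the garage', 'for the client' leaves a sub-description the original still satisfies.
(e) Entailed — under negation, adding a further restriction is entailed: if no such closing event occurred, none occurred for the guests either.

(a), (d), (e)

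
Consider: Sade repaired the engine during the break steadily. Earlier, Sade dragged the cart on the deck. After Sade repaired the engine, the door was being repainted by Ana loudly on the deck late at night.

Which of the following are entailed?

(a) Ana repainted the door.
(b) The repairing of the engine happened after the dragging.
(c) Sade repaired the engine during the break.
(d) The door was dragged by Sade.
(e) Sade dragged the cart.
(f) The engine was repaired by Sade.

(a) Not entailed — 'was repainting' is progressive on an accomplishment; it does not entail the completed 'repainted'.
(b) Entailed — the narrative places the dragging before the repairing.
(c) Entailed — every conjunct here is already in the original repairing event.
(d) Not entailed — Sade dragged the cart, not the door; the door belongs to the repainting event.
(e) Entailed — every conjunct here is already in the original dragging event.
(f) Entailed — this follows by dropping conjuncts from the repairing event's description.

(b), (c), (e), (f)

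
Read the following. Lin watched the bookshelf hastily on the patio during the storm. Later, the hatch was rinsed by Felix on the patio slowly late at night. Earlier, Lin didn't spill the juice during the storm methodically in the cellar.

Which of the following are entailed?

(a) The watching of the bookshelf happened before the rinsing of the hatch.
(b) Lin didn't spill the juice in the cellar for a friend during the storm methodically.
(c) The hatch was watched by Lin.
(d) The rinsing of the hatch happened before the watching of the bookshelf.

(a), (b)

(a) Entailed — the narrative places the watching before the rinsing.
(b) Entailed — under negation, adding a further restriction is entailed: if no such spilling event occurred, none occurred for a friend either.
(c) Not entailed — Lin watched the bookshelf, not the hatch; the hatch belongs to the rinsing event.
(d) Not entailed — the narrative places the watching before the rinsing, not after.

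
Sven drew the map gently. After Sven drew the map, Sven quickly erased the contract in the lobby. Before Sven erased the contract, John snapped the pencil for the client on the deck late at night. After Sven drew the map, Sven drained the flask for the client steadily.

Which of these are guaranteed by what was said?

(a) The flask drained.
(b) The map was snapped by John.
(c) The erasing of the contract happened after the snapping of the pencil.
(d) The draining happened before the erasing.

(a) Entailed — 'Sven drained the flask' is causative; it entails the inchoative 'the flask drained'.
(b) Not entailed — John snapped the pencil, not the map; the map belongs to the drawing event.
(c) Entailed — the narrative places the snapping before the erasing.
(d) Not entailed — the narrative doesn't order the draining relative to the erasing.

(a), (c)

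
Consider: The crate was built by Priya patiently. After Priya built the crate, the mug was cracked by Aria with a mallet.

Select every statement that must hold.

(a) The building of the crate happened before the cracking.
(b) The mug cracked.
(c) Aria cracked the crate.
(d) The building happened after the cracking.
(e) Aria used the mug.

(a), (b)

(a) Entailed — the narrative places the building before the cracking.
(b) Entailed — 'Aria cracked the mug' is causative; it entails the inchoative 'the mug cracked'.
(c) Not entailed — Aria cracked the mug, not the crate; the crate belongs to the building event.
(d) Not entailed — the narrative places the building before the cracking, not after.
(e) Not entailed — the mug is the patient, not an instrument — Aria used a mallet.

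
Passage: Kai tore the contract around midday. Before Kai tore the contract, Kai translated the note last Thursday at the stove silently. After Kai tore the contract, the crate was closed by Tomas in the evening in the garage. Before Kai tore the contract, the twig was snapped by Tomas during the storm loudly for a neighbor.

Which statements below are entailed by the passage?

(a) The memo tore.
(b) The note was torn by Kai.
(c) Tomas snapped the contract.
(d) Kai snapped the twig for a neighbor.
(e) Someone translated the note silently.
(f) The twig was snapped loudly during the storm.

(a) Not entailed — the contract is what tore, not the memo.
(b) Not entailed — Kai tore the contract, not the note; the note belongs to the translating event.
(c) Not entailed — Tomas snapped the twig, not the contract; the contract belongs to the tearing event.
(d) Not entailed — the passage has Tomas snapping the twig, not Kai.
(e) Entailed — this follows by dropping conjuncts from the translating event's description.
(f) Entailed — this follows by dropping conjuncts from the snapping event's description.

(e), (f)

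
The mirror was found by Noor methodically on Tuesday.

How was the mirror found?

methodically

'methodically' marks the manner of the finding event.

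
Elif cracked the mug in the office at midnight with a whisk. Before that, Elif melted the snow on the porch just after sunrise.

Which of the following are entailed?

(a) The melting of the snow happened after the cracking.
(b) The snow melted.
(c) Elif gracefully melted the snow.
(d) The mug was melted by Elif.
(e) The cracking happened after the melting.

(a) Not entailed — the narrative places the melting before the cracking, not after.
(b) Entailed — 'Elif melted the snow' is causative; it entails the inchoative 'the snow melted'.
(c) Not entailed — 'gracefully' adds information not in the original event.
(d) Not entailed — Elif melted the snow, not the mug; the mug belongs to the cracking event.
(e) Entailed — the narrative places the melting before the cracking.

(b), (e)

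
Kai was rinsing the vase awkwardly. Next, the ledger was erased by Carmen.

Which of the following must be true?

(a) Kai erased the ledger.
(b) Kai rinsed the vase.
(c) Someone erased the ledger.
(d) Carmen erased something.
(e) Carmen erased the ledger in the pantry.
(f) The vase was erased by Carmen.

(a) Not entailed — the passage has Carmen erasing the ledger, not Kai.
(b) Entailed — 'rinse' is an activity; 'was rinsing' entails that some rinsing happened, so 'rinsed' holds.
(c) Entailed — this follows by dropping conjuncts from the erasing event's description.
(d) Entailed — every conjunct here is already in the original erasing event.
(e) Not entailed — 'in the pantry' adds information not in the original event.
(f) Not entailed — Carmen erased the ledger, not the vase; the vase belongs to the rinsing event.

(b), (c), (d)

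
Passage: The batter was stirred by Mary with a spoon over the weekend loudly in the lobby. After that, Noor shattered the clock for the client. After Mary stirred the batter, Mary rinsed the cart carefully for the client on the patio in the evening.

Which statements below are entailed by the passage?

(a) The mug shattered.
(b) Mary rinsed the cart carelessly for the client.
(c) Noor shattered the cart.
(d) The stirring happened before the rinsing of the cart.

(d)

(a) Not entailed — the clock is what shattered, not the mug.
(b) Not entailed — 'carelessly' adds a manner not in (and inconsistent with) the original.
(c) Not entailed — Noor shattered the clock, not the cart; the cart belongs to the rinsing event.
(d) Entailed — the narrative places the stirring before the rinsing.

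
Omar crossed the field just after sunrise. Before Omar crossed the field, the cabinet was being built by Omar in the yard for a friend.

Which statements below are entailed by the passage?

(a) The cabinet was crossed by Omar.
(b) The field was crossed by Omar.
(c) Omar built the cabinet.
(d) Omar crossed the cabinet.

(b)

(a) Not entailed — Omar crossed the field, not the cabinet; the cabinet belongs to the building event.
(b) Entailed — dropping 'just after sunrise' leaves a sub-description the original still satisfies.
(c) Not entailed — 'was building' is progressive on an accomplishment; it does not entail the completed 'built'.
(d) Not entailed — Omar crossed the field, not the cabinet; the cabinet belongs to the building event.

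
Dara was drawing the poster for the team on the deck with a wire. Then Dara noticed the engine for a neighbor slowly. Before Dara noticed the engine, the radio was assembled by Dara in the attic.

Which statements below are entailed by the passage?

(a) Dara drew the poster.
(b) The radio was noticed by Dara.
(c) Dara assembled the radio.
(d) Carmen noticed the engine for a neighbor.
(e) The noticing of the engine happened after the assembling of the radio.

(a) Not entailed — 'was drawing' is progressive on an accomplishment; it does not entail the completed 'drew'.
(b) Not entailed — Dara noticed the engine, not the radio; the radio belongs to the assembling event.
(c) Entailed — the original entails any weakening of itself; this just drops 'in the attic'.
(d) Not entailed — the passage has Dara noticing the engine, not Carmen.
(e) Entailed — the narrative places the assembling before the noticing.

(c), (e)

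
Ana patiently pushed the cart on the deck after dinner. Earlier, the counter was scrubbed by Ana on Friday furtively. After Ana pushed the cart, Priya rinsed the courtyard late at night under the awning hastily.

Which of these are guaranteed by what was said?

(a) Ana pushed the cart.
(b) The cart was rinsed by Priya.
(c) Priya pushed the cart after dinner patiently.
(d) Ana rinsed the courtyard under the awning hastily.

(a)

(a) Entailed — every conjunct here is already in the original pushing event.
(b) Not entailed — Priya rinsed the courtyard, not the cart; the cart belongs to the pushing event.
(c) Not entailed — the passage has Ana pushing the cart, not Priya.
(d) Not entailed — the passage has Priya rinsing the courtyard, not Ana.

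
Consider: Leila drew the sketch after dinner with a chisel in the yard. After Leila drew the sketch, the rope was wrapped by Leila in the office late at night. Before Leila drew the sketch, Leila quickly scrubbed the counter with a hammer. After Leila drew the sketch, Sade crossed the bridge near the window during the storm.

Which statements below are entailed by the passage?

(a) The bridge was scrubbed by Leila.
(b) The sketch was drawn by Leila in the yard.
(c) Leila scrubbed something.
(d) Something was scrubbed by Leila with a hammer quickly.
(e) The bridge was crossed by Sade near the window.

(b), (c), (d), (e)

(a) Not entailed — Leila scrubbed the counter, not the bridge; the bridge belongs to the crossing event.
(b) Entailed — this follows by dropping conjuncts from the drawing event's description.
(c) Entailed — the original entails any weakening of itself; this just drops 'with a hammer', 'quickly' and generalizes the patient.
(d) Entailed — this follows by dropping conjuncts from the scrubbing event's description.
(e) Entailed — this follows by dropping conjuncts from the crossing event's description.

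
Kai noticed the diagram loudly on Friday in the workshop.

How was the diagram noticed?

loudly

'loudly' marks the manner of the noticing event.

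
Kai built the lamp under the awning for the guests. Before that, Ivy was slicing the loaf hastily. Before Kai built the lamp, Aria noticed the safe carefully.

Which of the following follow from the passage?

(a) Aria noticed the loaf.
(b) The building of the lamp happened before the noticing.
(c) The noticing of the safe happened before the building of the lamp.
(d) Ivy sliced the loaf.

(c)

(a) Not entailed — Aria noticed the safe, not the loaf; the loaf belongs to the slicing event.
(b) Not entailed — the narrative places the noticing before the building, not after.
(c) Entailed — the narrative places the noticing before the building.
(d) Not entailed — 'was slicing' is progressive on an accomplishment; it does not entail the completed 'sliced'.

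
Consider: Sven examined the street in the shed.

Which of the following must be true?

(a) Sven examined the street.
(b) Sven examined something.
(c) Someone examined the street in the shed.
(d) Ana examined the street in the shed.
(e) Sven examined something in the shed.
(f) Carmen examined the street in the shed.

(a) Entailed — every conjunct here is already in the original examining event.
(b) Entailed — every conjunct here is already in the original examining event.
(c) Entailed — generalizing the agent leaves a sub-description the original still satisfies.
(d) Not entailed — the passage has Sven examining the street, not Ana.
(e) Entailed — every conjunct here is already in the original examining event.
(f) Not entailed — the passage has Sven examining the street, not Carmen.

(a), (b), (c), (e)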